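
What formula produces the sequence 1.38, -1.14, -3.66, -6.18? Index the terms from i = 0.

Check differences: -1.14 - 1.38 = -2.52
-3.66 - -1.14 = -2.52
Common difference d = -2.52.
First term a = 1.38.
Formula: S_i = 1.38 - 2.52*i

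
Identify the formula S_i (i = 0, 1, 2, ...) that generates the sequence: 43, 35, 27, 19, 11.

Check differences: 35 - 43 = -8
27 - 35 = -8
Common difference d = -8.
First term a = 43.
Formula: S_i = 43 - 8*i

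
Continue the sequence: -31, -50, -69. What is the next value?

Differences: -50 - -31 = -19
This is an arithmetic sequence with common difference d = -19.
Next term = -69 + -19 = -88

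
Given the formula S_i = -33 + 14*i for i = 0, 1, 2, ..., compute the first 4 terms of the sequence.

This is an arithmetic sequence.
i=0: S_0 = -33 + 14*0 = -33
i=1: S_1 = -33 + 14*1 = -19
i=2: S_2 = -33 + 14*2 = -5
i=3: S_3 = -33 + 14*3 = 9
The first 4 terms are: [-33, -19, -5, 9]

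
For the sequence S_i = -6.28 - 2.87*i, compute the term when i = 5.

S_5 = -6.28 + -2.87*5 = -6.28 + -14.35 = -20.63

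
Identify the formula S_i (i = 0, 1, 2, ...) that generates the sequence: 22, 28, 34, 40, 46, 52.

Check differences: 28 - 22 = 6
34 - 28 = 6
Common difference d = 6.
First term a = 22.
Formula: S_i = 22 + 6*i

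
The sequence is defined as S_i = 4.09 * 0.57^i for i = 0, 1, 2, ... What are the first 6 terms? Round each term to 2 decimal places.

This is a geometric sequence.
i=0: S_0 = 4.09 * 0.57^0 = 4.09
i=1: S_1 = 4.09 * 0.57^1 ≈ 2.33
i=2: S_2 = 4.09 * 0.57^2 ≈ 1.33
i=3: S_3 = 4.09 * 0.57^3 ≈ 0.76
i=4: S_4 = 4.09 * 0.57^4 ≈ 0.43
i=5: S_5 = 4.09 * 0.57^5 ≈ 0.25
The first 6 terms are: [4.09, 2.33, 1.33, 0.76, 0.43, 0.25]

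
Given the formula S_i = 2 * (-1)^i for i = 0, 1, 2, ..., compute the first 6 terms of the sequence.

This is a geometric sequence.
i=0: S_0 = 2 * (-1)^0 = 2
i=1: S_1 = 2 * (-1)^1 = -2
i=2: S_2 = 2 * (-1)^2 = 2
i=3: S_3 = 2 * (-1)^3 = -2
i=4: S_4 = 2 * (-1)^4 = 2
i=5: S_5 = 2 * (-1)^5 = -2
The first 6 terms are: [2, -2, 2, -2, 2, -2]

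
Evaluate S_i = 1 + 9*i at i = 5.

S_5 = 1 + 9*5 = 1 + 45 = 46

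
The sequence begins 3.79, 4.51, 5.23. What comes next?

Differences: 4.51 - 3.79 = 0.72
This is an arithmetic sequence with common difference d = 0.72.
Next term = 5.23 + 0.72 = 5.95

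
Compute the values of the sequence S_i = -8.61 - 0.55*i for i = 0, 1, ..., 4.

This is an arithmetic sequence.
i=0: S_0 = -8.61 + -0.55*0 = -8.61
i=1: S_1 = -8.61 + -0.55*1 = -9.16
i=2: S_2 = -8.61 + -0.55*2 = -9.71
i=3: S_3 = -8.61 + -0.55*3 = -10.26
i=4: S_4 = -8.61 + -0.55*4 = -10.81
The first 5 terms are: [-8.61, -9.16, -9.71, -10.26, -10.81]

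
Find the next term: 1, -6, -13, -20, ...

Differences: -6 - 1 = -7
This is an arithmetic sequence with common difference d = -7.
Next term = -20 + -7 = -27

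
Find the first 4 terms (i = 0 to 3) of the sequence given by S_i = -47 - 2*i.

This is an arithmetic sequence.
i=0: S_0 = -47 + -2*0 = -47
i=1: S_1 = -47 + -2*1 = -49
i=2: S_2 = -47 + -2*2 = -51
i=3: S_3 = -47 + -2*3 = -53
The first 4 terms are: [-47, -49, -51, -53]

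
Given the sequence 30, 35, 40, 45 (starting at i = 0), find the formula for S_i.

Check differences: 35 - 30 = 5
40 - 35 = 5
Common difference d = 5.
First term a = 30.
Formula: S_i = 30 + 5*i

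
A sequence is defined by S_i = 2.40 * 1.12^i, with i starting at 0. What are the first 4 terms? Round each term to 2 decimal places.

This is a geometric sequence.
i=0: S_0 = 2.4 * 1.12^0 = 2.4
i=1: S_1 = 2.4 * 1.12^1 ≈ 2.69
i=2: S_2 = 2.4 * 1.12^2 ≈ 3.01
i=3: S_3 = 2.4 * 1.12^3 ≈ 3.37
The first 4 terms are: [2.4, 2.69, 3.01, 3.37]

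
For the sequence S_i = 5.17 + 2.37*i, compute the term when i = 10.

S_10 = 5.17 + 2.37*10 = 5.17 + 23.7 = 28.87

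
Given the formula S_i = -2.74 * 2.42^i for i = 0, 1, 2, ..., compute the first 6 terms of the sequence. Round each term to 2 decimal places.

This is a geometric sequence.
i=0: S_0 = -2.74 * 2.42^0 = -2.74
i=1: S_1 = -2.74 * 2.42^1 ≈ -6.63
i=2: S_2 = -2.74 * 2.42^2 ≈ -16.05
i=3: S_3 = -2.74 * 2.42^3 ≈ -38.83
i=4: S_4 = -2.74 * 2.42^4 ≈ -93.97
i=5: S_5 = -2.74 * 2.42^5 ≈ -227.42
The first 6 terms are: [-2.74, -6.63, -16.05, -38.83, -93.97, -227.42]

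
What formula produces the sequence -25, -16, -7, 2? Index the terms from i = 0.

Check differences: -16 - -25 = 9
-7 - -16 = 9
Common difference d = 9.
First term a = -25.
Formula: S_i = -25 + 9*i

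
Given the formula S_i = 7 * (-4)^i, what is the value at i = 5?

S_5 = 7 * (-4)^5 = 7 * -1024 = -7168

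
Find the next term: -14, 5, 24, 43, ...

Differences: 5 - -14 = 19
This is an arithmetic sequence with common difference d = 19.
Next term = 43 + 19 = 62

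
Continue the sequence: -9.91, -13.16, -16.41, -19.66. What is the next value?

Differences: -13.16 - -9.91 = -3.25
This is an arithmetic sequence with common difference d = -3.25.
Next term = -19.66 + -3.25 = -22.91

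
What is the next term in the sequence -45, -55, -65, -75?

Differences: -55 - -45 = -10
This is an arithmetic sequence with common difference d = -10.
Next term = -75 + -10 = -85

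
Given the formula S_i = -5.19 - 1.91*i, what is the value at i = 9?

S_9 = -5.19 + -1.91*9 = -5.19 + -17.19 = -22.38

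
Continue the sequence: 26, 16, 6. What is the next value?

Differences: 16 - 26 = -10
This is an arithmetic sequence with common difference d = -10.
Next term = 6 + -10 = -4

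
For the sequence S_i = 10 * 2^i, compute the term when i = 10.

S_10 = 10 * 2^10 = 10 * 1024 = 10240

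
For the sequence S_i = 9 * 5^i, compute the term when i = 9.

S_9 = 9 * 5^9 = 9 * 1953125 = 17578125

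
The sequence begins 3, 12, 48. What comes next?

Ratios: 12 / 3 = 4.0
This is a geometric sequence with common ratio r = 4.
Next term = 48 * 4 = 192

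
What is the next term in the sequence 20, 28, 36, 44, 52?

Differences: 28 - 20 = 8
This is an arithmetic sequence with common difference d = 8.
Next term = 52 + 8 = 60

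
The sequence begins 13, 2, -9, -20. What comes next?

Differences: 2 - 13 = -11
This is an arithmetic sequence with common difference d = -11.
Next term = -20 + -11 = -31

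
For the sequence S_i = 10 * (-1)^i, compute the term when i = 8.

S_8 = 10 * (-1)^8 = 10 * 1 = 10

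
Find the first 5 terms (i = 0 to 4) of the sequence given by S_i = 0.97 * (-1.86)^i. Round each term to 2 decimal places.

This is a geometric sequence.
i=0: S_0 = 0.97 * (-1.86)^0 = 0.97
i=1: S_1 = 0.97 * (-1.86)^1 ≈ -1.8
i=2: S_2 = 0.97 * (-1.86)^2 ≈ 3.36
i=3: S_3 = 0.97 * (-1.86)^3 ≈ -6.24
i=4: S_4 = 0.97 * (-1.86)^4 ≈ 11.61
The first 5 terms are: [0.97, -1.8, 3.36, -6.24, 11.61]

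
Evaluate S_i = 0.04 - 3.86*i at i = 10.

S_10 = 0.04 + -3.86*10 = 0.04 + -38.6 = -38.56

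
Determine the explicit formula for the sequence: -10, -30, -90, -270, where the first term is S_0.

Check ratios: -30 / -10 = 3.0
Common ratio r = 3.
First term a = -10.
Formula: S_i = -10 * 3^i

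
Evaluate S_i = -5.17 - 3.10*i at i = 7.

S_7 = -5.17 + -3.1*7 = -5.17 + -21.7 = -26.87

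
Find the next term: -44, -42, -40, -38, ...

Differences: -42 - -44 = 2
This is an arithmetic sequence with common difference d = 2.
Next term = -38 + 2 = -36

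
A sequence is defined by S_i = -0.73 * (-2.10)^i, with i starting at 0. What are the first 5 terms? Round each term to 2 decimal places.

This is a geometric sequence.
i=0: S_0 = -0.73 * (-2.1)^0 = -0.73
i=1: S_1 = -0.73 * (-2.1)^1 ≈ 1.53
i=2: S_2 = -0.73 * (-2.1)^2 ≈ -3.22
i=3: S_3 = -0.73 * (-2.1)^3 ≈ 6.76
i=4: S_4 = -0.73 * (-2.1)^4 ≈ -14.2
The first 5 terms are: [-0.73, 1.53, -3.22, 6.76, -14.2]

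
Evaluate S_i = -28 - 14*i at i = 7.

S_7 = -28 + -14*7 = -28 + -98 = -126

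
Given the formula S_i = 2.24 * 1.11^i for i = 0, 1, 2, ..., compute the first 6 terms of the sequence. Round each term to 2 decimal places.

This is a geometric sequence.
i=0: S_0 = 2.24 * 1.11^0 = 2.24
i=1: S_1 = 2.24 * 1.11^1 ≈ 2.49
i=2: S_2 = 2.24 * 1.11^2 ≈ 2.76
i=3: S_3 = 2.24 * 1.11^3 ≈ 3.06
i=4: S_4 = 2.24 * 1.11^4 ≈ 3.4
i=5: S_5 = 2.24 * 1.11^5 ≈ 3.77
The first 6 terms are: [2.24, 2.49, 2.76, 3.06, 3.4, 3.77]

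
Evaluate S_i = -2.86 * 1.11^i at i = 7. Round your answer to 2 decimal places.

S_7 = -2.86 * 1.11^7 ≈ -2.86 * 2.0762 ≈ -5.94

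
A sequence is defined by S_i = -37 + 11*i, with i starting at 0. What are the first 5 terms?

This is an arithmetic sequence.
i=0: S_0 = -37 + 11*0 = -37
i=1: S_1 = -37 + 11*1 = -26
i=2: S_2 = -37 + 11*2 = -15
i=3: S_3 = -37 + 11*3 = -4
i=4: S_4 = -37 + 11*4 = 7
The first 5 terms are: [-37, -26, -15, -4, 7]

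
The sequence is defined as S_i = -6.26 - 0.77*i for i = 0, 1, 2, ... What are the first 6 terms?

This is an arithmetic sequence.
i=0: S_0 = -6.26 + -0.77*0 = -6.26
i=1: S_1 = -6.26 + -0.77*1 = -7.03
i=2: S_2 = -6.26 + -0.77*2 = -7.8
i=3: S_3 = -6.26 + -0.77*3 = -8.57
i=4: S_4 = -6.26 + -0.77*4 = -9.34
i=5: S_5 = -6.26 + -0.77*5 = -10.11
The first 6 terms are: [-6.26, -7.03, -7.8, -8.57, -9.34, -10.11]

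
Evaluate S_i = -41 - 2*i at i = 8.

S_8 = -41 + -2*8 = -41 + -16 = -57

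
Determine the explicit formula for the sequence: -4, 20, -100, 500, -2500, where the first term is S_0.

Check ratios: 20 / -4 = -5.0
Common ratio r = -5.
First term a = -4.
Formula: S_i = -4 * (-5)^i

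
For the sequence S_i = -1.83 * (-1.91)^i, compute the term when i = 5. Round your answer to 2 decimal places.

S_5 = -1.83 * (-1.91)^5 ≈ -1.83 * -25.4195 ≈ 46.52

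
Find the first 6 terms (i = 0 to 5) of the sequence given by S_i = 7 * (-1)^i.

This is a geometric sequence.
i=0: S_0 = 7 * (-1)^0 = 7
i=1: S_1 = 7 * (-1)^1 = -7
i=2: S_2 = 7 * (-1)^2 = 7
i=3: S_3 = 7 * (-1)^3 = -7
i=4: S_4 = 7 * (-1)^4 = 7
i=5: S_5 = 7 * (-1)^5 = -7
The first 6 terms are: [7, -7, 7, -7, 7, -7]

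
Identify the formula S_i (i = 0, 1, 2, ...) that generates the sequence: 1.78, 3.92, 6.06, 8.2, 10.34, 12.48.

Check differences: 3.92 - 1.78 = 2.14
6.06 - 3.92 = 2.14
Common difference d = 2.14.
First term a = 1.78.
Formula: S_i = 1.78 + 2.14*i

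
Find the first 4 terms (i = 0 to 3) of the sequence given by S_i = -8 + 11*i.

This is an arithmetic sequence.
i=0: S_0 = -8 + 11*0 = -8
i=1: S_1 = -8 + 11*1 = 3
i=2: S_2 = -8 + 11*2 = 14
i=3: S_3 = -8 + 11*3 = 25
The first 4 terms are: [-8, 3, 14, 25]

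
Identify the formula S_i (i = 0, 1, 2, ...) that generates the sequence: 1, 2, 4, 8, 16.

Check ratios: 2 / 1 = 2.0
Common ratio r = 2.
First term a = 1.
Formula: S_i = 1 * 2^i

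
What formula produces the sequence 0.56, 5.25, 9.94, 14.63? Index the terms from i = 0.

Check differences: 5.25 - 0.56 = 4.69
9.94 - 5.25 = 4.69
Common difference d = 4.69.
First term a = 0.56.
Formula: S_i = 0.56 + 4.69*i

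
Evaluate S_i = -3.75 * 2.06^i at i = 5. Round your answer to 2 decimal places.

S_5 = -3.75 * 2.06^5 ≈ -3.75 * 37.0968 ≈ -139.11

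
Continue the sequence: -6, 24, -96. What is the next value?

Ratios: 24 / -6 = -4.0
This is a geometric sequence with common ratio r = -4.
Next term = -96 * -4 = 384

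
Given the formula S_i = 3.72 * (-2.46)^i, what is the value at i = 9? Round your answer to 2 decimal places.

S_9 = 3.72 * (-2.46)^9 ≈ 3.72 * -3299.2556 ≈ -12273.23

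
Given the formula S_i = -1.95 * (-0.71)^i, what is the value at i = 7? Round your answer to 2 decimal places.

S_7 = -1.95 * (-0.71)^7 ≈ -1.95 * -0.091 ≈ 0.18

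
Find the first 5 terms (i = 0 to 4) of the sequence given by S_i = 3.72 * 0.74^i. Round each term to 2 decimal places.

This is a geometric sequence.
i=0: S_0 = 3.72 * 0.74^0 = 3.72
i=1: S_1 = 3.72 * 0.74^1 ≈ 2.75
i=2: S_2 = 3.72 * 0.74^2 ≈ 2.04
i=3: S_3 = 3.72 * 0.74^3 ≈ 1.51
i=4: S_4 = 3.72 * 0.74^4 ≈ 1.12
The first 5 terms are: [3.72, 2.75, 2.04, 1.51, 1.12]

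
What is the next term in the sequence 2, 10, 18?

Differences: 10 - 2 = 8
This is an arithmetic sequence with common difference d = 8.
Next term = 18 + 8 = 26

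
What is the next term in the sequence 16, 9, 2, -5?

Differences: 9 - 16 = -7
This is an arithmetic sequence with common difference d = -7.
Next term = -5 + -7 = -12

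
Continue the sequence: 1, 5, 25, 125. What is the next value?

Ratios: 5 / 1 = 5.0
This is a geometric sequence with common ratio r = 5.
Next term = 125 * 5 = 625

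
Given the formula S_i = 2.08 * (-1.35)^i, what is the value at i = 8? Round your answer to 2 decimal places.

S_8 = 2.08 * (-1.35)^8 ≈ 2.08 * 11.0324 ≈ 22.95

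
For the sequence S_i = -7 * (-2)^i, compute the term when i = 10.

S_10 = -7 * (-2)^10 = -7 * 1024 = -7168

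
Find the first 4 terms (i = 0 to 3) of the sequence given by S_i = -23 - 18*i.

This is an arithmetic sequence.
i=0: S_0 = -23 + -18*0 = -23
i=1: S_1 = -23 + -18*1 = -41
i=2: S_2 = -23 + -18*2 = -59
i=3: S_3 = -23 + -18*3 = -77
The first 4 terms are: [-23, -41, -59, -77]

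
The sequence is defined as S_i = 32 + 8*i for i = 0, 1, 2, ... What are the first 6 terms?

This is an arithmetic sequence.
i=0: S_0 = 32 + 8*0 = 32
i=1: S_1 = 32 + 8*1 = 40
i=2: S_2 = 32 + 8*2 = 48
i=3: S_3 = 32 + 8*3 = 56
i=4: S_4 = 32 + 8*4 = 64
i=5: S_5 = 32 + 8*5 = 72
The first 6 terms are: [32, 40, 48, 56, 64, 72]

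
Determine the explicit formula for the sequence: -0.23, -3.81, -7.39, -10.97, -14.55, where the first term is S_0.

Check differences: -3.81 - -0.23 = -3.58
-7.39 - -3.81 = -3.58
Common difference d = -3.58.
First term a = -0.23.
Formula: S_i = -0.23 - 3.58*i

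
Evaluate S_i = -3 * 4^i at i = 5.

S_5 = -3 * 4^5 = -3 * 1024 = -3072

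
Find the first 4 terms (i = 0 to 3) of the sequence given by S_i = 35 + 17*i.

This is an arithmetic sequence.
i=0: S_0 = 35 + 17*0 = 35
i=1: S_1 = 35 + 17*1 = 52
i=2: S_2 = 35 + 17*2 = 69
i=3: S_3 = 35 + 17*3 = 86
The first 4 terms are: [35, 52, 69, 86]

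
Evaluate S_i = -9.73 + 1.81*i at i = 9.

S_9 = -9.73 + 1.81*9 = -9.73 + 16.29 = 6.56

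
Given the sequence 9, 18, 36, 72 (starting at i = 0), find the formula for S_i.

Check ratios: 18 / 9 = 2.0
Common ratio r = 2.
First term a = 9.
Formula: S_i = 9 * 2^i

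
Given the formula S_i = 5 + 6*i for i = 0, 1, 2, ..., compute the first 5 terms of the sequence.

This is an arithmetic sequence.
i=0: S_0 = 5 + 6*0 = 5
i=1: S_1 = 5 + 6*1 = 11
i=2: S_2 = 5 + 6*2 = 17
i=3: S_3 = 5 + 6*3 = 23
i=4: S_4 = 5 + 6*4 = 29
The first 5 terms are: [5, 11, 17, 23, 29]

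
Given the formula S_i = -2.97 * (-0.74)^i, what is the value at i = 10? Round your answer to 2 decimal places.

S_10 = -2.97 * (-0.74)^10 ≈ -2.97 * 0.0492 ≈ -0.15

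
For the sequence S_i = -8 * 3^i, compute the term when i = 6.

S_6 = -8 * 3^6 = -8 * 729 = -5832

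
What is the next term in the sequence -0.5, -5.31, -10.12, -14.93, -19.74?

Differences: -5.31 - -0.5 = -4.81
This is an arithmetic sequence with common difference d = -4.81.
Next term = -19.74 + -4.81 = -24.55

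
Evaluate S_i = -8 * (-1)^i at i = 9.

S_9 = -8 * (-1)^9 = -8 * -1 = 8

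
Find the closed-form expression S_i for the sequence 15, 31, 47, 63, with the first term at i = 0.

Check differences: 31 - 15 = 16
47 - 31 = 16
Common difference d = 16.
First term a = 15.
Formula: S_i = 15 + 16*i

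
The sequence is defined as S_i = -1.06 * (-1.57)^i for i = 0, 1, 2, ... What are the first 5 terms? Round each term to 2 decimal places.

This is a geometric sequence.
i=0: S_0 = -1.06 * (-1.57)^0 = -1.06
i=1: S_1 = -1.06 * (-1.57)^1 ≈ 1.66
i=2: S_2 = -1.06 * (-1.57)^2 ≈ -2.61
i=3: S_3 = -1.06 * (-1.57)^3 ≈ 4.1
i=4: S_4 = -1.06 * (-1.57)^4 ≈ -6.44
The first 5 terms are: [-1.06, 1.66, -2.61, 4.1, -6.44]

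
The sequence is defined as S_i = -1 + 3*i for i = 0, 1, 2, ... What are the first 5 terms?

This is an arithmetic sequence.
i=0: S_0 = -1 + 3*0 = -1
i=1: S_1 = -1 + 3*1 = 2
i=2: S_2 = -1 + 3*2 = 5
i=3: S_3 = -1 + 3*3 = 8
i=4: S_4 = -1 + 3*4 = 11
The first 5 terms are: [-1, 2, 5, 8, 11]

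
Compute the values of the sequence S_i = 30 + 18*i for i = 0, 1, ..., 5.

This is an arithmetic sequence.
i=0: S_0 = 30 + 18*0 = 30
i=1: S_1 = 30 + 18*1 = 48
i=2: S_2 = 30 + 18*2 = 66
i=3: S_3 = 30 + 18*3 = 84
i=4: S_4 = 30 + 18*4 = 102
i=5: S_5 = 30 + 18*5 = 120
The first 6 terms are: [30, 48, 66, 84, 102, 120]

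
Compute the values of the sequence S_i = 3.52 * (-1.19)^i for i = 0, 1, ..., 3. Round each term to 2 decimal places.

This is a geometric sequence.
i=0: S_0 = 3.52 * (-1.19)^0 = 3.52
i=1: S_1 = 3.52 * (-1.19)^1 ≈ -4.19
i=2: S_2 = 3.52 * (-1.19)^2 ≈ 4.98
i=3: S_3 = 3.52 * (-1.19)^3 ≈ -5.93
The first 4 terms are: [3.52, -4.19, 4.98, -5.93]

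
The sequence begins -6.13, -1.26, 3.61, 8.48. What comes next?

Differences: -1.26 - -6.13 = 4.87
This is an arithmetic sequence with common difference d = 4.87.
Next term = 8.48 + 4.87 = 13.35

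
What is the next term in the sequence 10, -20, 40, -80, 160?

Ratios: -20 / 10 = -2.0
This is a geometric sequence with common ratio r = -2.
Next term = 160 * -2 = -320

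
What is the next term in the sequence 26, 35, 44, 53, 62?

Differences: 35 - 26 = 9
This is an arithmetic sequence with common difference d = 9.
Next term = 62 + 9 = 71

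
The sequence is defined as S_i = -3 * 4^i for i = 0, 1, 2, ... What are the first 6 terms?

This is a geometric sequence.
i=0: S_0 = -3 * 4^0 = -3
i=1: S_1 = -3 * 4^1 = -12
i=2: S_2 = -3 * 4^2 = -48
i=3: S_3 = -3 * 4^3 = -192
i=4: S_4 = -3 * 4^4 = -768
i=5: S_5 = -3 * 4^5 = -3072
The first 6 terms are: [-3, -12, -48, -192, -768, -3072]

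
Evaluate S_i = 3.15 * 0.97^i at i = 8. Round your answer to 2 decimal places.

S_8 = 3.15 * 0.97^8 ≈ 3.15 * 0.7837 ≈ 2.47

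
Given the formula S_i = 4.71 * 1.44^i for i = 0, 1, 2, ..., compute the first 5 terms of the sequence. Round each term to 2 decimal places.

This is a geometric sequence.
i=0: S_0 = 4.71 * 1.44^0 = 4.71
i=1: S_1 = 4.71 * 1.44^1 ≈ 6.78
i=2: S_2 = 4.71 * 1.44^2 ≈ 9.77
i=3: S_3 = 4.71 * 1.44^3 ≈ 14.06
i=4: S_4 = 4.71 * 1.44^4 ≈ 20.25
The first 5 terms are: [4.71, 6.78, 9.77, 14.06, 20.25]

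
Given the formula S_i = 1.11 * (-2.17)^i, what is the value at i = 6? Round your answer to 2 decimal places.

S_6 = 1.11 * (-2.17)^6 ≈ 1.11 * 104.4139 ≈ 115.9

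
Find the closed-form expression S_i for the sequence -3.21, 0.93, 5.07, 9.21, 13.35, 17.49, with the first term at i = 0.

Check differences: 0.93 - -3.21 = 4.14
5.07 - 0.93 = 4.14
Common difference d = 4.14.
First term a = -3.21.
Formula: S_i = -3.21 + 4.14*i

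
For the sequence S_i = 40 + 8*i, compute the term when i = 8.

S_8 = 40 + 8*8 = 40 + 64 = 104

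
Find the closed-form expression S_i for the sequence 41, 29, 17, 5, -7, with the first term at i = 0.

Check differences: 29 - 41 = -12
17 - 29 = -12
Common difference d = -12.
First term a = 41.
Formula: S_i = 41 - 12*i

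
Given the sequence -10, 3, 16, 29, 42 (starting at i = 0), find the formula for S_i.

Check differences: 3 - -10 = 13
16 - 3 = 13
Common difference d = 13.
First term a = -10.
Formula: S_i = -10 + 13*i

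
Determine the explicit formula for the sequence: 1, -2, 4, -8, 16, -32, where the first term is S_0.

Check ratios: -2 / 1 = -2.0
Common ratio r = -2.
First term a = 1.
Formula: S_i = 1 * (-2)^i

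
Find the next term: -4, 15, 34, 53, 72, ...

Differences: 15 - -4 = 19
This is an arithmetic sequence with common difference d = 19.
Next term = 72 + 19 = 91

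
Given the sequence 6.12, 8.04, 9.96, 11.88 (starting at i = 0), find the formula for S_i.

Check differences: 8.04 - 6.12 = 1.92
9.96 - 8.04 = 1.92
Common difference d = 1.92.
First term a = 6.12.
Formula: S_i = 6.12 + 1.92*i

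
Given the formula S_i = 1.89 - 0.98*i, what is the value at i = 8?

S_8 = 1.89 + -0.98*8 = 1.89 + -7.84 = -5.95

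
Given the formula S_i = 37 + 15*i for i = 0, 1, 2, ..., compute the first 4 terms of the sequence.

This is an arithmetic sequence.
i=0: S_0 = 37 + 15*0 = 37
i=1: S_1 = 37 + 15*1 = 52
i=2: S_2 = 37 + 15*2 = 67
i=3: S_3 = 37 + 15*3 = 82
The first 4 terms are: [37, 52, 67, 82]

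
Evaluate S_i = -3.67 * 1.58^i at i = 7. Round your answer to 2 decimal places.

S_7 = -3.67 * 1.58^7 ≈ -3.67 * 24.581 ≈ -90.21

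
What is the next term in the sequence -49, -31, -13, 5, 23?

Differences: -31 - -49 = 18
This is an arithmetic sequence with common difference d = 18.
Next term = 23 + 18 = 41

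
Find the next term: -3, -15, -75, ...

Ratios: -15 / -3 = 5.0
This is a geometric sequence with common ratio r = 5.
Next term = -75 * 5 = -375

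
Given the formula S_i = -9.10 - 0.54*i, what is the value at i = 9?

S_9 = -9.1 + -0.54*9 = -9.1 + -4.86 = -13.96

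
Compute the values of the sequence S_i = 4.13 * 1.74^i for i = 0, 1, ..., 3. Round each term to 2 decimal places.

This is a geometric sequence.
i=0: S_0 = 4.13 * 1.74^0 = 4.13
i=1: S_1 = 4.13 * 1.74^1 ≈ 7.19
i=2: S_2 = 4.13 * 1.74^2 ≈ 12.5
i=3: S_3 = 4.13 * 1.74^3 ≈ 21.76
The first 4 terms are: [4.13, 7.19, 12.5, 21.76]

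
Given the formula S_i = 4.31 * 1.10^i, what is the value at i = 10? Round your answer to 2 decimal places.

S_10 = 4.31 * 1.1^10 ≈ 4.31 * 2.5937 ≈ 11.18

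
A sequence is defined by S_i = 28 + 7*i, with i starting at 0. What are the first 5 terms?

This is an arithmetic sequence.
i=0: S_0 = 28 + 7*0 = 28
i=1: S_1 = 28 + 7*1 = 35
i=2: S_2 = 28 + 7*2 = 42
i=3: S_3 = 28 + 7*3 = 49
i=4: S_4 = 28 + 7*4 = 56
The first 5 terms are: [28, 35, 42, 49, 56]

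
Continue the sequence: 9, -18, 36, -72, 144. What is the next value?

Ratios: -18 / 9 = -2.0
This is a geometric sequence with common ratio r = -2.
Next term = 144 * -2 = -288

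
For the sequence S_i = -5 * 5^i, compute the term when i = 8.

S_8 = -5 * 5^8 = -5 * 390625 = -1953125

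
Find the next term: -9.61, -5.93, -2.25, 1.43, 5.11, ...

Differences: -5.93 - -9.61 = 3.68
This is an arithmetic sequence with common difference d = 3.68.
Next term = 5.11 + 3.68 = 8.79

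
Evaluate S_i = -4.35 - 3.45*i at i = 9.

S_9 = -4.35 + -3.45*9 = -4.35 + -31.05 = -35.4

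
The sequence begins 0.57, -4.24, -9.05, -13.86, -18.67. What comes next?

Differences: -4.24 - 0.57 = -4.81
This is an arithmetic sequence with common difference d = -4.81.
Next term = -18.67 + -4.81 = -23.48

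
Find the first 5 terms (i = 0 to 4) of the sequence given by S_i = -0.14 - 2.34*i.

This is an arithmetic sequence.
i=0: S_0 = -0.14 + -2.34*0 = -0.14
i=1: S_1 = -0.14 + -2.34*1 = -2.48
i=2: S_2 = -0.14 + -2.34*2 = -4.82
i=3: S_3 = -0.14 + -2.34*3 = -7.16
i=4: S_4 = -0.14 + -2.34*4 = -9.5
The first 5 terms are: [-0.14, -2.48, -4.82, -7.16, -9.5]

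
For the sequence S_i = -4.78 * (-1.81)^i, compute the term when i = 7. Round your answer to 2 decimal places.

S_7 = -4.78 * (-1.81)^7 ≈ -4.78 * -63.6429 ≈ 304.21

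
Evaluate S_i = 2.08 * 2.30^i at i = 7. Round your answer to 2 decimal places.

S_7 = 2.08 * 2.3^7 ≈ 2.08 * 340.4825 ≈ 708.2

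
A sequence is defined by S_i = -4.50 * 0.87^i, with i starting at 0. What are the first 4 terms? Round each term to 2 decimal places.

This is a geometric sequence.
i=0: S_0 = -4.5 * 0.87^0 = -4.5
i=1: S_1 = -4.5 * 0.87^1 ≈ -3.92
i=2: S_2 = -4.5 * 0.87^2 ≈ -3.41
i=3: S_3 = -4.5 * 0.87^3 ≈ -2.96
The first 4 terms are: [-4.5, -3.92, -3.41, -2.96]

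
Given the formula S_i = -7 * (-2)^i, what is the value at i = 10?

S_10 = -7 * (-2)^10 = -7 * 1024 = -7168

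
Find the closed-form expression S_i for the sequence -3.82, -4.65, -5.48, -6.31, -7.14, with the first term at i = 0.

Check differences: -4.65 - -3.82 = -0.83
-5.48 - -4.65 = -0.83
Common difference d = -0.83.
First term a = -3.82.
Formula: S_i = -3.82 - 0.83*i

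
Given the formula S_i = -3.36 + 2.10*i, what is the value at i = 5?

S_5 = -3.36 + 2.1*5 = -3.36 + 10.5 = 7.14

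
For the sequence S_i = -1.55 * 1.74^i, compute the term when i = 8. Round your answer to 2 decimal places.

S_8 = -1.55 * 1.74^8 ≈ -1.55 * 84.0222 ≈ -130.23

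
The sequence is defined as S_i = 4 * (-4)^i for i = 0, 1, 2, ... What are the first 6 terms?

This is a geometric sequence.
i=0: S_0 = 4 * (-4)^0 = 4
i=1: S_1 = 4 * (-4)^1 = -16
i=2: S_2 = 4 * (-4)^2 = 64
i=3: S_3 = 4 * (-4)^3 = -256
i=4: S_4 = 4 * (-4)^4 = 1024
i=5: S_5 = 4 * (-4)^5 = -4096
The first 6 terms are: [4, -16, 64, -256, 1024, -4096]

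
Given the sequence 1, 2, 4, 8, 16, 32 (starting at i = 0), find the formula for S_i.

Check ratios: 2 / 1 = 2.0
Common ratio r = 2.
First term a = 1.
Formula: S_i = 1 * 2^i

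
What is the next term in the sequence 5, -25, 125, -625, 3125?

Ratios: -25 / 5 = -5.0
This is a geometric sequence with common ratio r = -5.
Next term = 3125 * -5 = -15625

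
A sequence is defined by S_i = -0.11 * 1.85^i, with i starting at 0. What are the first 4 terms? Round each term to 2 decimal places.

This is a geometric sequence.
i=0: S_0 = -0.11 * 1.85^0 = -0.11
i=1: S_1 = -0.11 * 1.85^1 ≈ -0.2
i=2: S_2 = -0.11 * 1.85^2 ≈ -0.38
i=3: S_3 = -0.11 * 1.85^3 ≈ -0.7
The first 4 terms are: [-0.11, -0.2, -0.38, -0.7]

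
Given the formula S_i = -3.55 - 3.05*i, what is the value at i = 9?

S_9 = -3.55 + -3.05*9 = -3.55 + -27.45 = -31.0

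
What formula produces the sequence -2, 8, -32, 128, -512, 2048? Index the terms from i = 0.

Check ratios: 8 / -2 = -4.0
Common ratio r = -4.
First term a = -2.
Formula: S_i = -2 * (-4)^i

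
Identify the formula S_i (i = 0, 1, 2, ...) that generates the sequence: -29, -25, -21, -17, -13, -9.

Check differences: -25 - -29 = 4
-21 - -25 = 4
Common difference d = 4.
First term a = -29.
Formula: S_i = -29 + 4*i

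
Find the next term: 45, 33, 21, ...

Differences: 33 - 45 = -12
This is an arithmetic sequence with common difference d = -12.
Next term = 21 + -12 = 9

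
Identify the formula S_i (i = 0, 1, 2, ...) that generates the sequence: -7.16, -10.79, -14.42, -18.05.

Check differences: -10.79 - -7.16 = -3.63
-14.42 - -10.79 = -3.63
Common difference d = -3.63.
First term a = -7.16.
Formula: S_i = -7.16 - 3.63*i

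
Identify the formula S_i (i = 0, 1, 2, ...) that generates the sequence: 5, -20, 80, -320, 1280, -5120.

Check ratios: -20 / 5 = -4.0
Common ratio r = -4.
First term a = 5.
Formula: S_i = 5 * (-4)^i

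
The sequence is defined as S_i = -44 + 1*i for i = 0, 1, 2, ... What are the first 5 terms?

This is an arithmetic sequence.
i=0: S_0 = -44 + 1*0 = -44
i=1: S_1 = -44 + 1*1 = -43
i=2: S_2 = -44 + 1*2 = -42
i=3: S_3 = -44 + 1*3 = -41
i=4: S_4 = -44 + 1*4 = -40
The first 5 terms are: [-44, -43, -42, -41, -40]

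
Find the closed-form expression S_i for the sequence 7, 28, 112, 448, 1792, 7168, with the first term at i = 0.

Check ratios: 28 / 7 = 4.0
Common ratio r = 4.
First term a = 7.
Formula: S_i = 7 * 4^i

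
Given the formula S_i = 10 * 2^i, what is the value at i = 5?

S_5 = 10 * 2^5 = 10 * 32 = 320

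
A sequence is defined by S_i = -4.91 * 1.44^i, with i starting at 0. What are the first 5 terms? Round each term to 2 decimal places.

This is a geometric sequence.
i=0: S_0 = -4.91 * 1.44^0 = -4.91
i=1: S_1 = -4.91 * 1.44^1 ≈ -7.07
i=2: S_2 = -4.91 * 1.44^2 ≈ -10.18
i=3: S_3 = -4.91 * 1.44^3 ≈ -14.66
i=4: S_4 = -4.91 * 1.44^4 ≈ -21.11
The first 5 terms are: [-4.91, -7.07, -10.18, -14.66, -21.11]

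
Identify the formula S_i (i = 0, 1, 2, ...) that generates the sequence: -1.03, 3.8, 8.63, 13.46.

Check differences: 3.8 - -1.03 = 4.83
8.63 - 3.8 = 4.83
Common difference d = 4.83.
First term a = -1.03.
Formula: S_i = -1.03 + 4.83*i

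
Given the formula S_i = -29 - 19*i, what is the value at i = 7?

S_7 = -29 + -19*7 = -29 + -133 = -162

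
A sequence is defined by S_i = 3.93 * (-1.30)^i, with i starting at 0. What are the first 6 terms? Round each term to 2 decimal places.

This is a geometric sequence.
i=0: S_0 = 3.93 * (-1.3)^0 = 3.93
i=1: S_1 = 3.93 * (-1.3)^1 ≈ -5.11
i=2: S_2 = 3.93 * (-1.3)^2 ≈ 6.64
i=3: S_3 = 3.93 * (-1.3)^3 ≈ -8.63
i=4: S_4 = 3.93 * (-1.3)^4 ≈ 11.22
i=5: S_5 = 3.93 * (-1.3)^5 ≈ -14.59
The first 6 terms are: [3.93, -5.11, 6.64, -8.63, 11.22, -14.59]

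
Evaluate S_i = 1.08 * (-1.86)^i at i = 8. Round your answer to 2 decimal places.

S_8 = 1.08 * (-1.86)^8 ≈ 1.08 * 143.2529 ≈ 154.71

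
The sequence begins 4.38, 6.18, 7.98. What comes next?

Differences: 6.18 - 4.38 = 1.8
This is an arithmetic sequence with common difference d = 1.8.
Next term = 7.98 + 1.8 = 9.78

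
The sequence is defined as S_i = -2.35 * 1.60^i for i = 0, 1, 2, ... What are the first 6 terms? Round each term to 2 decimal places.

This is a geometric sequence.
i=0: S_0 = -2.35 * 1.6^0 = -2.35
i=1: S_1 = -2.35 * 1.6^1 = -3.76
i=2: S_2 = -2.35 * 1.6^2 ≈ -6.02
i=3: S_3 = -2.35 * 1.6^3 ≈ -9.63
i=4: S_4 = -2.35 * 1.6^4 ≈ -15.4
i=5: S_5 = -2.35 * 1.6^5 ≈ -24.64
The first 6 terms are: [-2.35, -3.76, -6.02, -9.63, -15.4, -24.64]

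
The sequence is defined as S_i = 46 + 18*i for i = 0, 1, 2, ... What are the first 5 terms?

This is an arithmetic sequence.
i=0: S_0 = 46 + 18*0 = 46
i=1: S_1 = 46 + 18*1 = 64
i=2: S_2 = 46 + 18*2 = 82
i=3: S_3 = 46 + 18*3 = 100
i=4: S_4 = 46 + 18*4 = 118
The first 5 terms are: [46, 64, 82, 100, 118]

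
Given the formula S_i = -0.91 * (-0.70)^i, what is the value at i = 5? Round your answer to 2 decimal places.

S_5 = -0.91 * (-0.7)^5 ≈ -0.91 * -0.1681 ≈ 0.15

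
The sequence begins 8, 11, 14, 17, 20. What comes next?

Differences: 11 - 8 = 3
This is an arithmetic sequence with common difference d = 3.
Next term = 20 + 3 = 23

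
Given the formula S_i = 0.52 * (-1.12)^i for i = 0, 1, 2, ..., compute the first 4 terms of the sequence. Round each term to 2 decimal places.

This is a geometric sequence.
i=0: S_0 = 0.52 * (-1.12)^0 = 0.52
i=1: S_1 = 0.52 * (-1.12)^1 ≈ -0.58
i=2: S_2 = 0.52 * (-1.12)^2 ≈ 0.65
i=3: S_3 = 0.52 * (-1.12)^3 ≈ -0.73
The first 4 terms are: [0.52, -0.58, 0.65, -0.73]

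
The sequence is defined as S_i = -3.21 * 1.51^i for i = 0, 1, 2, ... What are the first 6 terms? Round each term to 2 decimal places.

This is a geometric sequence.
i=0: S_0 = -3.21 * 1.51^0 = -3.21
i=1: S_1 = -3.21 * 1.51^1 ≈ -4.85
i=2: S_2 = -3.21 * 1.51^2 ≈ -7.32
i=3: S_3 = -3.21 * 1.51^3 ≈ -11.05
i=4: S_4 = -3.21 * 1.51^4 ≈ -16.69
i=5: S_5 = -3.21 * 1.51^5 ≈ -25.2
The first 6 terms are: [-3.21, -4.85, -7.32, -11.05, -16.69, -25.2]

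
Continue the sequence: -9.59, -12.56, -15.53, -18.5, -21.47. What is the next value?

Differences: -12.56 - -9.59 = -2.97
This is an arithmetic sequence with common difference d = -2.97.
Next term = -21.47 + -2.97 = -24.44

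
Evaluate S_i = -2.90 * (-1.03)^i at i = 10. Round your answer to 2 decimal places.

S_10 = -2.9 * (-1.03)^10 ≈ -2.9 * 1.3439 ≈ -3.9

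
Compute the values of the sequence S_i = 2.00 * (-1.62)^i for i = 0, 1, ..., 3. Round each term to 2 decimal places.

This is a geometric sequence.
i=0: S_0 = 2.0 * (-1.62)^0 = 2.0
i=1: S_1 = 2.0 * (-1.62)^1 = -3.24
i=2: S_2 = 2.0 * (-1.62)^2 ≈ 5.25
i=3: S_3 = 2.0 * (-1.62)^3 ≈ -8.5
The first 4 terms are: [2.0, -3.24, 5.25, -8.5]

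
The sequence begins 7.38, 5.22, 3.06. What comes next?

Differences: 5.22 - 7.38 = -2.16
This is an arithmetic sequence with common difference d = -2.16.
Next term = 3.06 + -2.16 = 0.9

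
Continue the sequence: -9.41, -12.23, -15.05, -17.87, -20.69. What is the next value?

Differences: -12.23 - -9.41 = -2.82
This is an arithmetic sequence with common difference d = -2.82.
Next term = -20.69 + -2.82 = -23.51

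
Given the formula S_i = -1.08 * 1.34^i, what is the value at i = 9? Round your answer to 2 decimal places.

S_9 = -1.08 * 1.34^9 ≈ -1.08 * 13.9297 ≈ -15.04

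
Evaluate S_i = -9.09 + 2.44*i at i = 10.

S_10 = -9.09 + 2.44*10 = -9.09 + 24.4 = 15.31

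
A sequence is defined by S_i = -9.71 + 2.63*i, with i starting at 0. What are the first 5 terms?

This is an arithmetic sequence.
i=0: S_0 = -9.71 + 2.63*0 = -9.71
i=1: S_1 = -9.71 + 2.63*1 = -7.08
i=2: S_2 = -9.71 + 2.63*2 = -4.45
i=3: S_3 = -9.71 + 2.63*3 = -1.82
i=4: S_4 = -9.71 + 2.63*4 = 0.81
The first 5 terms are: [-9.71, -7.08, -4.45, -1.82, 0.81]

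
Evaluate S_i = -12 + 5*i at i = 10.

S_10 = -12 + 5*10 = -12 + 50 = 38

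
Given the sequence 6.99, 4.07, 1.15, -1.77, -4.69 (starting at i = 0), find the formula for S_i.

Check differences: 4.07 - 6.99 = -2.92
1.15 - 4.07 = -2.92
Common difference d = -2.92.
First term a = 6.99.
Formula: S_i = 6.99 - 2.92*i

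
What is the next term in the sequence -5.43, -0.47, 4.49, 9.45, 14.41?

Differences: -0.47 - -5.43 = 4.96
This is an arithmetic sequence with common difference d = 4.96.
Next term = 14.41 + 4.96 = 19.37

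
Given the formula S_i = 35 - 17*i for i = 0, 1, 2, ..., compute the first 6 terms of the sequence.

This is an arithmetic sequence.
i=0: S_0 = 35 + -17*0 = 35
i=1: S_1 = 35 + -17*1 = 18
i=2: S_2 = 35 + -17*2 = 1
i=3: S_3 = 35 + -17*3 = -16
i=4: S_4 = 35 + -17*4 = -33
i=5: S_5 = 35 + -17*5 = -50
The first 6 terms are: [35, 18, 1, -16, -33, -50]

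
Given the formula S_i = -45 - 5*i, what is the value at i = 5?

S_5 = -45 + -5*5 = -45 + -25 = -70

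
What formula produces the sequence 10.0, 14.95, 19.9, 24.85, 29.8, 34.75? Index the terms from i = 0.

Check differences: 14.95 - 10.0 = 4.95
19.9 - 14.95 = 4.95
Common difference d = 4.95.
First term a = 10.0.
Formula: S_i = 10.00 + 4.95*i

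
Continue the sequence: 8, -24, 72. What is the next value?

Ratios: -24 / 8 = -3.0
This is a geometric sequence with common ratio r = -3.
Next term = 72 * -3 = -216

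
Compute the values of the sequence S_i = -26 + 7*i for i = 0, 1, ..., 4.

This is an arithmetic sequence.
i=0: S_0 = -26 + 7*0 = -26
i=1: S_1 = -26 + 7*1 = -19
i=2: S_2 = -26 + 7*2 = -12
i=3: S_3 = -26 + 7*3 = -5
i=4: S_4 = -26 + 7*4 = 2
The first 5 terms are: [-26, -19, -12, -5, 2]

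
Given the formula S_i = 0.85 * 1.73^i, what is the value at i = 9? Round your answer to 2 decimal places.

S_9 = 0.85 * 1.73^9 ≈ 0.85 * 138.8081 ≈ 117.99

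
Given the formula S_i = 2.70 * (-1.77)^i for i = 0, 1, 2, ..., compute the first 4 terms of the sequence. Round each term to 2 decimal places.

This is a geometric sequence.
i=0: S_0 = 2.7 * (-1.77)^0 = 2.7
i=1: S_1 = 2.7 * (-1.77)^1 ≈ -4.78
i=2: S_2 = 2.7 * (-1.77)^2 ≈ 8.46
i=3: S_3 = 2.7 * (-1.77)^3 ≈ -14.97
The first 4 terms are: [2.7, -4.78, 8.46, -14.97]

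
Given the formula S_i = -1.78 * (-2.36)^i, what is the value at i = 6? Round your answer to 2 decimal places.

S_6 = -1.78 * (-2.36)^6 ≈ -1.78 * 172.7715 ≈ -307.53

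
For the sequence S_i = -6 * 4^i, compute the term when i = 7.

S_7 = -6 * 4^7 = -6 * 16384 = -98304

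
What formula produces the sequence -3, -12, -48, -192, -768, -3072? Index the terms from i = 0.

Check ratios: -12 / -3 = 4.0
Common ratio r = 4.
First term a = -3.
Formula: S_i = -3 * 4^i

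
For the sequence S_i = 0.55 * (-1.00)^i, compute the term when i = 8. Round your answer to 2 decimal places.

S_8 = 0.55 * (-1.0)^8 = 0.55 * 1 = 0.55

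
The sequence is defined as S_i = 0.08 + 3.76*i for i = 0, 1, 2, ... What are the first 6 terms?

This is an arithmetic sequence.
i=0: S_0 = 0.08 + 3.76*0 = 0.08
i=1: S_1 = 0.08 + 3.76*1 = 3.84
i=2: S_2 = 0.08 + 3.76*2 = 7.6
i=3: S_3 = 0.08 + 3.76*3 = 11.36
i=4: S_4 = 0.08 + 3.76*4 = 15.12
i=5: S_5 = 0.08 + 3.76*5 = 18.88
The first 6 terms are: [0.08, 3.84, 7.6, 11.36, 15.12, 18.88]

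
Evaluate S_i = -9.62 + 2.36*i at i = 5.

S_5 = -9.62 + 2.36*5 = -9.62 + 11.8 = 2.18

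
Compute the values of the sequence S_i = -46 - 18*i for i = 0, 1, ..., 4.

This is an arithmetic sequence.
i=0: S_0 = -46 + -18*0 = -46
i=1: S_1 = -46 + -18*1 = -64
i=2: S_2 = -46 + -18*2 = -82
i=3: S_3 = -46 + -18*3 = -100
i=4: S_4 = -46 + -18*4 = -118
The first 5 terms are: [-46, -64, -82, -100, -118]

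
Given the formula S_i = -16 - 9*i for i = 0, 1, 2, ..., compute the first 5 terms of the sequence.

This is an arithmetic sequence.
i=0: S_0 = -16 + -9*0 = -16
i=1: S_1 = -16 + -9*1 = -25
i=2: S_2 = -16 + -9*2 = -34
i=3: S_3 = -16 + -9*3 = -43
i=4: S_4 = -16 + -9*4 = -52
The first 5 terms are: [-16, -25, -34, -43, -52]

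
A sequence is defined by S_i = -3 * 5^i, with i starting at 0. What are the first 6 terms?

This is a geometric sequence.
i=0: S_0 = -3 * 5^0 = -3
i=1: S_1 = -3 * 5^1 = -15
i=2: S_2 = -3 * 5^2 = -75
i=3: S_3 = -3 * 5^3 = -375
i=4: S_4 = -3 * 5^4 = -1875
i=5: S_5 = -3 * 5^5 = -9375
The first 6 terms are: [-3, -15, -75, -375, -1875, -9375]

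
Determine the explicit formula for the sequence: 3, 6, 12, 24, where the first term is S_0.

Check ratios: 6 / 3 = 2.0
Common ratio r = 2.
First term a = 3.
Formula: S_i = 3 * 2^i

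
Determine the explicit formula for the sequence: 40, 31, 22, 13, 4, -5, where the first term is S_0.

Check differences: 31 - 40 = -9
22 - 31 = -9
Common difference d = -9.
First term a = 40.
Formula: S_i = 40 - 9*i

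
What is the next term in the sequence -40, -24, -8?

Differences: -24 - -40 = 16
This is an arithmetic sequence with common difference d = 16.
Next term = -8 + 16 = 8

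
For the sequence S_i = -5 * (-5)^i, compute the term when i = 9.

S_9 = -5 * (-5)^9 = -5 * -1953125 = 9765625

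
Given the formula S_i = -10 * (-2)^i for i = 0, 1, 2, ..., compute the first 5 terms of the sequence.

This is a geometric sequence.
i=0: S_0 = -10 * (-2)^0 = -10
i=1: S_1 = -10 * (-2)^1 = 20
i=2: S_2 = -10 * (-2)^2 = -40
i=3: S_3 = -10 * (-2)^3 = 80
i=4: S_4 = -10 * (-2)^4 = -160
The first 5 terms are: [-10, 20, -40, 80, -160]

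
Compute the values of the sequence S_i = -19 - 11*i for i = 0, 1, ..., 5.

This is an arithmetic sequence.
i=0: S_0 = -19 + -11*0 = -19
i=1: S_1 = -19 + -11*1 = -30
i=2: S_2 = -19 + -11*2 = -41
i=3: S_3 = -19 + -11*3 = -52
i=4: S_4 = -19 + -11*4 = -63
i=5: S_5 = -19 + -11*5 = -74
The first 6 terms are: [-19, -30, -41, -52, -63, -74]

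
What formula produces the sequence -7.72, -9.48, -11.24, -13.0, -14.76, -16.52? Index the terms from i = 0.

Check differences: -9.48 - -7.72 = -1.76
-11.24 - -9.48 = -1.76
Common difference d = -1.76.
First term a = -7.72.
Formula: S_i = -7.72 - 1.76*i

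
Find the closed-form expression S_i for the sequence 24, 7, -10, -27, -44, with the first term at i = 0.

Check differences: 7 - 24 = -17
-10 - 7 = -17
Common difference d = -17.
First term a = 24.
Formula: S_i = 24 - 17*i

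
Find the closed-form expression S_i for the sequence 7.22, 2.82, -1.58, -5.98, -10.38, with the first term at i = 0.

Check differences: 2.82 - 7.22 = -4.4
-1.58 - 2.82 = -4.4
Common difference d = -4.4.
First term a = 7.22.
Formula: S_i = 7.22 - 4.40*i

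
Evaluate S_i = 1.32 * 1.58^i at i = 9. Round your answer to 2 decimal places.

S_9 = 1.32 * 1.58^9 ≈ 1.32 * 61.364 ≈ 81.0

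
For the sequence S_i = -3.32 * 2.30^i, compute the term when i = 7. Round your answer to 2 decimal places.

S_7 = -3.32 * 2.3^7 ≈ -3.32 * 340.4825 ≈ -1130.4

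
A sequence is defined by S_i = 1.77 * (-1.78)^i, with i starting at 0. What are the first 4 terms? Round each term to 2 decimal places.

This is a geometric sequence.
i=0: S_0 = 1.77 * (-1.78)^0 = 1.77
i=1: S_1 = 1.77 * (-1.78)^1 ≈ -3.15
i=2: S_2 = 1.77 * (-1.78)^2 ≈ 5.61
i=3: S_3 = 1.77 * (-1.78)^3 ≈ -9.98
The first 4 terms are: [1.77, -3.15, 5.61, -9.98]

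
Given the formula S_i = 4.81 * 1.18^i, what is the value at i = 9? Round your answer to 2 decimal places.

S_9 = 4.81 * 1.18^9 ≈ 4.81 * 4.4355 ≈ 21.33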